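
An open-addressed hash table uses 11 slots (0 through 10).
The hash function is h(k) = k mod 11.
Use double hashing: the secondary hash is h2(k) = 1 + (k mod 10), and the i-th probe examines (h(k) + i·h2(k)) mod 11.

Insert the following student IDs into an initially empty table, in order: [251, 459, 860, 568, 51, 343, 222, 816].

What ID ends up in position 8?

Insert 251: h=9, slot 9 empty -> index 9.
Insert 459: h=8, slot 8 empty -> index 8.
Insert 860: h=2, slot 2 empty -> index 2.
Insert 568: h=7, slot 7 empty -> index 7.
Insert 51: h=7, h2=2, slots 7,9 occupied -> index 0.
Insert 343: h=2, h2=4, slot 2 occupied -> index 6.
Insert 222: h=2, h2=3, slot 2 occupied -> index 5.
Insert 816: h=2, h2=7, slots 2,9,5 occupied -> index 1.
Table: [51, 816, 860, —, —, 222, 343, 568, 459, 251, —]

459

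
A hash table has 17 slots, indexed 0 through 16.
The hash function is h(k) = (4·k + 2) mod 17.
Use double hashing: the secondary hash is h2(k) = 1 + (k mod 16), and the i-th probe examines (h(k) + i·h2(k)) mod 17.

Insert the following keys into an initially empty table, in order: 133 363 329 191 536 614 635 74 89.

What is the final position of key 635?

16

133: h=7 -> slot 7
363: h=9 -> slot 9
329: h=9, h2=10, probe 9,2 -> slot 2
191: h=1 -> slot 1
536: h=4 -> slot 4
614: h=10 -> slot 10
635: h=9, h2=12, probe 9,4,16 -> slot 16
74: h=9, h2=11, probe 9,3 -> slot 3
89: h=1, h2=10, probe 1,11 -> slot 11
Table: [—, 191, 329, 74, 536, —, —, 133, —, 363, 614, 89, —, —, —, —, 635]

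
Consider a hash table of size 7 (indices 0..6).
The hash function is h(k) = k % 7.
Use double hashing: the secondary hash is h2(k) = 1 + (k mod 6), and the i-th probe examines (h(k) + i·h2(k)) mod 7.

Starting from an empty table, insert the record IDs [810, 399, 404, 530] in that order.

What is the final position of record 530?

4

810 hashes to 5; slot 5 is free => place at 5.
399 hashes to 0; slot 0 is free => place at 0.
404 hashes to 5, h2=3; 5 taken => place at 1.
530 hashes to 5, h2=3; 5,1 taken => place at 4.
Table: [399, 404, _, _, 530, 810, _]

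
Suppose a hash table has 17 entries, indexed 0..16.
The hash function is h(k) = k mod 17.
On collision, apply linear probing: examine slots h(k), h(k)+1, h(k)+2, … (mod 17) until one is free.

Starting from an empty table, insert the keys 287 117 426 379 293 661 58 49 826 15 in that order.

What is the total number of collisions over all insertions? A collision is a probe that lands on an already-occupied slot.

12

287: h=15 => slot 15
117: h=15, probe 15,16 => slot 16
426: h=1 => slot 1
379: h=5 => slot 5
293: h=4 => slot 4
661: h=15, probe 15,16,0 => slot 0
58: h=7 => slot 7
49: h=15, probe 15,16,0,1,2 => slot 2
826: h=10 => slot 10
15: h=15, probe 15,16,0,1,2,3 => slot 3
Table: [661, 426, 49, 15, 293, 379, ., 58, ., ., 826, ., ., ., ., 287, 117]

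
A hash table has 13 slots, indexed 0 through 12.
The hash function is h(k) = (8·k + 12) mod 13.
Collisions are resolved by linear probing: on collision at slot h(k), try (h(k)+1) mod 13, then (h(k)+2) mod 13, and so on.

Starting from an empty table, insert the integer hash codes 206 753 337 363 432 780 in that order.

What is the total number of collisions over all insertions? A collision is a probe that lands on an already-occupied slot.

3

Insert 206: h=9, slot 9 empty → index 9.
Insert 753: h=4, slot 4 empty → index 4.
Insert 337: h=4, slot 4 occupied → index 5.
Insert 363: h=4, slots 4,5 occupied → index 6.
Insert 432: h=10, slot 10 empty → index 10.
Insert 780: h=12, slot 12 empty → index 12.
Table: [∅, ∅, ∅, ∅, 753, 337, 363, ∅, ∅, 206, 432, ∅, 780]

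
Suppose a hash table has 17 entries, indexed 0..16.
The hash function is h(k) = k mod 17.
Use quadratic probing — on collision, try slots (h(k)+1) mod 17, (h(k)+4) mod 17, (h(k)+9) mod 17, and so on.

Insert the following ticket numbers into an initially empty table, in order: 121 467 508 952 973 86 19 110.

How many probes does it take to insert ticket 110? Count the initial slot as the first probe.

Insert 121: h=2, slot 2 empty → index 2.
Insert 467: h=8, slot 8 empty → index 8.
Insert 508: h=15, slot 15 empty → index 15.
Insert 952: h=0, slot 0 empty → index 0.
Insert 973: h=4, slot 4 empty → index 4.
Insert 86: h=1, slot 1 empty → index 1.
Insert 19: h=2, slot 2 occupied → index 3.
Insert 110: h=8, slot 8 occupied → index 9.
Table: [952, 86, 121, 19, 973, ∅, ∅, ∅, 467, 110, ∅, ∅, ∅, ∅, ∅, 508, ∅]

2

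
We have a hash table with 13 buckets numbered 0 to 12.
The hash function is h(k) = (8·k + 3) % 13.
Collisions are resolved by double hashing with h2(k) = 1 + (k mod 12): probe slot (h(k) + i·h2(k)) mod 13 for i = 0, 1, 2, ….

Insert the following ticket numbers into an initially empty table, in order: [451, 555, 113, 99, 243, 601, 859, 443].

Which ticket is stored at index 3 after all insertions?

451: h=10 -> slot 10
555: h=10, h2=4, probe 10,1 -> slot 1
113: h=10, h2=6, probe 10,3 -> slot 3
99: h=2 -> slot 2
243: h=10, h2=4, probe 10,1,5 -> slot 5
601: h=1, h2=2, probe 1,3,5,7 -> slot 7
859: h=11 -> slot 11
443: h=11, h2=12, probe 11,10,9 -> slot 9
Table: [., 555, 99, 113, ., 243, ., 601, ., 443, 451, 859, .]

113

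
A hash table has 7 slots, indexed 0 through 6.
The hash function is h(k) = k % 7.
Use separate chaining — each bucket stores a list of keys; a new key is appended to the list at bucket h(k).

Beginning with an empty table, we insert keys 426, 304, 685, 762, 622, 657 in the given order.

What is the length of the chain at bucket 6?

5

Insert 426: h=6, bucket 6 empty → new chain.
Insert 304: h=3, bucket 3 empty → new chain.
Insert 685: h=6, bucket 6 nonempty → append to chain.
Insert 762: h=6, bucket 6 nonempty → append to chain.
Insert 622: h=6, bucket 6 nonempty → append to chain.
Insert 657: h=6, bucket 6 nonempty → append to chain.
Final buckets:
0: -
1: -
2: -
3: 304
4: -
5: -
6: 426 -> 685 -> 762 -> 622 -> 657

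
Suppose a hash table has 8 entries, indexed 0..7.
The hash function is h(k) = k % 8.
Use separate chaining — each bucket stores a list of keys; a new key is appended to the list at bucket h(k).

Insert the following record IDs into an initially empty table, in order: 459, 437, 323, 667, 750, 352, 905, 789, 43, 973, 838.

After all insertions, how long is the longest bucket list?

4

459 -> bucket 3
437 -> bucket 5
323 -> bucket 3 (collision)
667 -> bucket 3 (collision)
750 -> bucket 6
352 -> bucket 0
905 -> bucket 1
789 -> bucket 5 (collision)
43 -> bucket 3 (collision)
973 -> bucket 5 (collision)
838 -> bucket 6 (collision)
Final buckets:
0: 352
1: 905
2: ∅
3: 459 -> 323 -> 667 -> 43
4: ∅
5: 437 -> 789 -> 973
6: 750 -> 838
7: ∅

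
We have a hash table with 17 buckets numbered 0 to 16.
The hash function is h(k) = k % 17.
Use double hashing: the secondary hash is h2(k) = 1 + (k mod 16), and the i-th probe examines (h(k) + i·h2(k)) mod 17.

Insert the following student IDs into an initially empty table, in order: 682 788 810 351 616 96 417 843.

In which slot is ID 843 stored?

5

Insert 682: h=2, slot 2 empty => index 2.
Insert 788: h=6, slot 6 empty => index 6.
Insert 810: h=11, slot 11 empty => index 11.
Insert 351: h=11, h2=16, slot 11 occupied => index 10.
Insert 616: h=4, slot 4 empty => index 4.
Insert 96: h=11, h2=1, slot 11 occupied => index 12.
Insert 417: h=9, slot 9 empty => index 9.
Insert 843: h=10, h2=12, slot 10 occupied => index 5.
Table: [., ., 682, ., 616, 843, 788, ., ., 417, 351, 810, 96, ., ., ., .]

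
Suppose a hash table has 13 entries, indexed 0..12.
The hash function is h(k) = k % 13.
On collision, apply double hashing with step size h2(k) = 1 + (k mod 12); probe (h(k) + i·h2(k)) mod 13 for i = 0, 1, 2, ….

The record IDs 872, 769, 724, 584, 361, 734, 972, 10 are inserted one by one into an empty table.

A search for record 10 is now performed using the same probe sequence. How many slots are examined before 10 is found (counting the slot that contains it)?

2

872: h=1 → slot 1
769: h=2 → slot 2
724: h=9 → slot 9
584: h=12 → slot 12
361: h=10 → slot 10
734: h=6 → slot 6
972: h=10, h2=1, probe 10,11 → slot 11
10: h=10, h2=11, probe 10,8 → slot 8
Table: [-, 872, 769, -, -, -, 734, -, 10, 724, 361, 972, 584]
Lookup 10: h=10, h2=11, probe 10,8 → found at 8.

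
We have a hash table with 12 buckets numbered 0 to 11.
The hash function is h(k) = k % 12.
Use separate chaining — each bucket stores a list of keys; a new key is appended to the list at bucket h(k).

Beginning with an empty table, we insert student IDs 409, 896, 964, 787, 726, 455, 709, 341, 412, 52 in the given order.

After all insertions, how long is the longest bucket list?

Insert 409: h=1, bucket 1 empty → new chain.
Insert 896: h=8, bucket 8 empty → new chain.
Insert 964: h=4, bucket 4 empty → new chain.
Insert 787: h=7, bucket 7 empty → new chain.
Insert 726: h=6, bucket 6 empty → new chain.
Insert 455: h=11, bucket 11 empty → new chain.
Insert 709: h=1, bucket 1 nonempty → append to chain.
Insert 341: h=5, bucket 5 empty → new chain.
Insert 412: h=4, bucket 4 nonempty → append to chain.
Insert 52: h=4, bucket 4 nonempty → append to chain.
Final buckets:
0: _
1: 409 -> 709
2: _
3: _
4: 964 -> 412 -> 52
5: 341
6: 726
7: 787
8: 896
9: _
10: _
11: 455

3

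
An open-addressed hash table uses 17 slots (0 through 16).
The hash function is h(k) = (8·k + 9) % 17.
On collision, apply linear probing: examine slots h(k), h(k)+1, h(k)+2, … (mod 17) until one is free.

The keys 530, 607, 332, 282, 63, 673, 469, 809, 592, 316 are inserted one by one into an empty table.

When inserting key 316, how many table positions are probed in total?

6

530: h=16 -> slot 16
607: h=3 -> slot 3
332: h=13 -> slot 13
282: h=4 -> slot 4
63: h=3, probe 3,4,5 -> slot 5
673: h=4, probe 4,5,6 -> slot 6
469: h=4, probe 4,5,6,7 -> slot 7
809: h=4, probe 4,5,6,7,8 -> slot 8
592: h=2 -> slot 2
316: h=4, probe 4,5,6,7,8,9 -> slot 9
Table: [∅, ∅, 592, 607, 282, 63, 673, 469, 809, 316, ∅, ∅, ∅, 332, ∅, ∅, 530]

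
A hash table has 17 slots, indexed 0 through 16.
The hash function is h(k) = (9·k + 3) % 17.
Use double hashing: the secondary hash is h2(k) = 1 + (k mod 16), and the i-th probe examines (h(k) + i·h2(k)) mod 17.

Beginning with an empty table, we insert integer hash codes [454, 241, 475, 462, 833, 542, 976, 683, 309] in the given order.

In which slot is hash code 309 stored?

14

Insert 454: h=9, slot 9 empty → index 9.
Insert 241: h=13, slot 13 empty → index 13.
Insert 475: h=11, slot 11 empty → index 11.
Insert 462: h=13, h2=15, slots 13,11,9 occupied → index 7.
Insert 833: h=3, slot 3 empty → index 3.
Insert 542: h=2, slot 2 empty → index 2.
Insert 976: h=15, slot 15 empty → index 15.
Insert 683: h=13, h2=12, slot 13 occupied → index 8.
Insert 309: h=13, h2=6, slots 13,2,8 occupied → index 14.
Table: [_, _, 542, 833, _, _, _, 462, 683, 454, _, 475, _, 241, 309, 976, _]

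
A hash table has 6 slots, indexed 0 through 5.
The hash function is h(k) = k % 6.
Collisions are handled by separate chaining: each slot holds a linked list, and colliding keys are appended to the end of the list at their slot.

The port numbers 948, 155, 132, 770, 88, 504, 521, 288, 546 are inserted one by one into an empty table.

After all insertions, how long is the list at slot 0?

948 -> bucket 0
155 -> bucket 5
132 -> bucket 0 (collision)
770 -> bucket 2
88 -> bucket 4
504 -> bucket 0 (collision)
521 -> bucket 5 (collision)
288 -> bucket 0 (collision)
546 -> bucket 0 (collision)
Final buckets:
0: 948 -> 132 -> 504 -> 288 -> 546
1: .
2: 770
3: .
4: 88
5: 155 -> 521

5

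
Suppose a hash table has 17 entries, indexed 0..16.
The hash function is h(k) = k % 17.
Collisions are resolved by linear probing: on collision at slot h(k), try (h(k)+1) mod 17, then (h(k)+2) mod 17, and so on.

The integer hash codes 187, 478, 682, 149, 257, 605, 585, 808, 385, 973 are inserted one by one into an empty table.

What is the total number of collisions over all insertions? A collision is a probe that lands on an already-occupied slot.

4

187 hashes to 0; slot 0 is free -> place at 0.
478 hashes to 2; slot 2 is free -> place at 2.
682 hashes to 2; 2 taken -> place at 3.
149 hashes to 13; slot 13 is free -> place at 13.
257 hashes to 2; 2,3 taken -> place at 4.
605 hashes to 10; slot 10 is free -> place at 10.
585 hashes to 7; slot 7 is free -> place at 7.
808 hashes to 9; slot 9 is free -> place at 9.
385 hashes to 11; slot 11 is free -> place at 11.
973 hashes to 4; 4 taken -> place at 5.
Table: [187, —, 478, 682, 257, 973, —, 585, —, 808, 605, 385, —, 149, —, —, —]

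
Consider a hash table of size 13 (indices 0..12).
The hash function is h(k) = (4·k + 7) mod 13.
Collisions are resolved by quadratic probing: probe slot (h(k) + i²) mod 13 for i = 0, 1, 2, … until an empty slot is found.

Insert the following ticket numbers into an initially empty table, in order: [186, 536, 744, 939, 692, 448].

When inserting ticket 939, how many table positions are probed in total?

4

186 hashes to 10; slot 10 is free → place at 10.
536 hashes to 6; slot 6 is free → place at 6.
744 hashes to 6; 6 taken → place at 7.
939 hashes to 6; 6,7,10 taken → place at 2.
692 hashes to 6; 6,7,10,2 taken → place at 9.
448 hashes to 5; slot 5 is free → place at 5.
Table: [∅, ∅, 939, ∅, ∅, 448, 536, 744, ∅, 692, 186, ∅, ∅]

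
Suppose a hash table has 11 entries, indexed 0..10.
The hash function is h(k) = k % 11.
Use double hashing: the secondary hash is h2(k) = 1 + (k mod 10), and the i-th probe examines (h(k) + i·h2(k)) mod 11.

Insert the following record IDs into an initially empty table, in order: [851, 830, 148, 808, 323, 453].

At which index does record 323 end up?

8

851 hashes to 4; slot 4 is free -> place at 4.
830 hashes to 5; slot 5 is free -> place at 5.
148 hashes to 5, h2=9; 5 taken -> place at 3.
808 hashes to 5, h2=9; 5,3 taken -> place at 1.
323 hashes to 4, h2=4; 4 taken -> place at 8.
453 hashes to 2; slot 2 is free -> place at 2.
Table: [_, 808, 453, 148, 851, 830, _, _, 323, _, _]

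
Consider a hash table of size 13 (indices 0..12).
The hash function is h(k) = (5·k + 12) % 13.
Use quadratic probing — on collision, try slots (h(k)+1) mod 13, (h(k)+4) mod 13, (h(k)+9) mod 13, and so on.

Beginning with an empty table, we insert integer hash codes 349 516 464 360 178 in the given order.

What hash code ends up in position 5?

516

349: h=2 => slot 2
516: h=5 => slot 5
464: h=5, probe 5,6 => slot 6
360: h=5, probe 5,6,9 => slot 9
178: h=5, probe 5,6,9,1 => slot 1
Table: [—, 178, 349, —, —, 516, 464, —, —, 360, —, —, —]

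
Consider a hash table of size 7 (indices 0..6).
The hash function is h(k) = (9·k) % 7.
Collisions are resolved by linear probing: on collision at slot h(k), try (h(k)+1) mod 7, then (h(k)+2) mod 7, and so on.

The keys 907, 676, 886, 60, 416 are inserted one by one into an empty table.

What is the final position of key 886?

3

Insert 907: h=1, slot 1 empty -> index 1.
Insert 676: h=1, slot 1 occupied -> index 2.
Insert 886: h=1, slots 1,2 occupied -> index 3.
Insert 60: h=1, slots 1,2,3 occupied -> index 4.
Insert 416: h=6, slot 6 empty -> index 6.
Table: [—, 907, 676, 886, 60, —, 416]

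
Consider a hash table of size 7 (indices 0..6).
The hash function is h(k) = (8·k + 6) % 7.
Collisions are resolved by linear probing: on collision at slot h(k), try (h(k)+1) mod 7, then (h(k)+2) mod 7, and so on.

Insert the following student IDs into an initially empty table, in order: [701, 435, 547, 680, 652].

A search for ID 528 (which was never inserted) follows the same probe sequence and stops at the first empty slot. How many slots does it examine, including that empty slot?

4

701 hashes to 0; slot 0 is free => place at 0.
435 hashes to 0; 0 taken => place at 1.
547 hashes to 0; 0,1 taken => place at 2.
680 hashes to 0; 0,1,2 taken => place at 3.
652 hashes to 0; 0,1,2,3 taken => place at 4.
Table: [701, 435, 547, 680, 652, -, -]
Lookup 528: h=2, probe 2,3,4,5 → slot 5 empty, not found.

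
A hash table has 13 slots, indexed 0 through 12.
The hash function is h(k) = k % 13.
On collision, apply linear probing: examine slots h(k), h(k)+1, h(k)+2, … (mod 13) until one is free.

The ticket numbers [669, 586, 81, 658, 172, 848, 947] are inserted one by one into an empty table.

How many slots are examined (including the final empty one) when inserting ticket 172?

669: h=6 → slot 6
586: h=1 → slot 1
81: h=3 → slot 3
658: h=8 → slot 8
172: h=3, probe 3,4 → slot 4
848: h=3, probe 3,4,5 → slot 5
947: h=11 → slot 11
Table: [∅, 586, ∅, 81, 172, 848, 669, ∅, 658, ∅, ∅, 947, ∅]

2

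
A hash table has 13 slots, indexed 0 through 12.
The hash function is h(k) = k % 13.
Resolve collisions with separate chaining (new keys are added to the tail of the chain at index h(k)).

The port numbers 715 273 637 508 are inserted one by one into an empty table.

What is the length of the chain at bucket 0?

715 -> bucket 0
273 -> bucket 0 (collision)
637 -> bucket 0 (collision)
508 -> bucket 1
Final buckets:
0: 715 -> 273 -> 637
1: 508
2: -
3: -
4: -
5: -
6: -
7: -
8: -
9: -
10: -
11: -
12: -

3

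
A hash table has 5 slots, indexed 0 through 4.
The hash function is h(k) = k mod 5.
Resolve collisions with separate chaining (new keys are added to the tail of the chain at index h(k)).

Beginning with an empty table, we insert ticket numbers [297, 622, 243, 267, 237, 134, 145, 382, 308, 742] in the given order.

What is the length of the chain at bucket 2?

297 -> bucket 2
622 -> bucket 2 (collision)
243 -> bucket 3
267 -> bucket 2 (collision)
237 -> bucket 2 (collision)
134 -> bucket 4
145 -> bucket 0
382 -> bucket 2 (collision)
308 -> bucket 3 (collision)
742 -> bucket 2 (collision)
Final buckets:
0: 145
1: .
2: 297 -> 622 -> 267 -> 237 -> 382 -> 742
3: 243 -> 308
4: 134

6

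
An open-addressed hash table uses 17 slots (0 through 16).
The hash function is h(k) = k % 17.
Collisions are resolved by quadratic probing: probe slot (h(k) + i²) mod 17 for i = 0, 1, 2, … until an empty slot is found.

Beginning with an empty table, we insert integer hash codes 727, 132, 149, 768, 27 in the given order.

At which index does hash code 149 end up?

Insert 727: h=13, slot 13 empty -> index 13.
Insert 132: h=13, slot 13 occupied -> index 14.
Insert 149: h=13, slots 13,14 occupied -> index 0.
Insert 768: h=3, slot 3 empty -> index 3.
Insert 27: h=10, slot 10 empty -> index 10.
Table: [149, -, -, 768, -, -, -, -, -, -, 27, -, -, 727, 132, -, -]

0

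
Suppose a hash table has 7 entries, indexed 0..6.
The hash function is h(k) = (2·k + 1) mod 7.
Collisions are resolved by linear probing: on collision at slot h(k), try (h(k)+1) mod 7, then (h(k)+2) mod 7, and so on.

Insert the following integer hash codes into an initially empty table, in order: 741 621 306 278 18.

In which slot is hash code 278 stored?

0

Insert 741: h=6, slot 6 empty → index 6.
Insert 621: h=4, slot 4 empty → index 4.
Insert 306: h=4, slot 4 occupied → index 5.
Insert 278: h=4, slots 4,5,6 occupied → index 0.
Insert 18: h=2, slot 2 empty → index 2.
Table: [278, ∅, 18, ∅, 621, 306, 741]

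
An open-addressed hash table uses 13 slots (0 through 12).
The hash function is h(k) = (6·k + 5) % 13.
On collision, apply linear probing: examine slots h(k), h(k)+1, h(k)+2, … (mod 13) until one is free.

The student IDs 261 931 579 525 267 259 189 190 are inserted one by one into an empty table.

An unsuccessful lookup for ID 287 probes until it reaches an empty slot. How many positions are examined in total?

6

261 hashes to 11; slot 11 is free -> place at 11.
931 hashes to 1; slot 1 is free -> place at 1.
579 hashes to 8; slot 8 is free -> place at 8.
525 hashes to 9; slot 9 is free -> place at 9.
267 hashes to 8; 8,9 taken -> place at 10.
259 hashes to 12; slot 12 is free -> place at 12.
189 hashes to 8; 8,9,10,11,12 taken -> place at 0.
190 hashes to 1; 1 taken -> place at 2.
Table: [189, 931, 190, -, -, -, -, -, 579, 525, 267, 261, 259]
Lookup 287: h=11, probe 11,12,0,1,2,3 → slot 3 empty, not found.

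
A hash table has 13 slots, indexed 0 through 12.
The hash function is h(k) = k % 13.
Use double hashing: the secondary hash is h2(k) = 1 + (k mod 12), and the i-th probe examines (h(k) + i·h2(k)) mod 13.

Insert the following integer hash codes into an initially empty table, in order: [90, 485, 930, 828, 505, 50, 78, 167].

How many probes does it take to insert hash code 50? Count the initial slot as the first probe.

90: h=12 => slot 12
485: h=4 => slot 4
930: h=7 => slot 7
828: h=9 => slot 9
505: h=11 => slot 11
50: h=11, h2=3, probe 11,1 => slot 1
78: h=0 => slot 0
167: h=11, h2=12, probe 11,10 => slot 10
Table: [78, 50, ., ., 485, ., ., 930, ., 828, 167, 505, 90]

2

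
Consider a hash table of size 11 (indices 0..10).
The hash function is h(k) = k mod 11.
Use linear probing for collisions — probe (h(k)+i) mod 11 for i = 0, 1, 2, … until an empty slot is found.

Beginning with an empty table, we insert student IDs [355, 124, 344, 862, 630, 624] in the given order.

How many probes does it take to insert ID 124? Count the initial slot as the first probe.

2

355: h=3 => slot 3
124: h=3, probe 3,4 => slot 4
344: h=3, probe 3,4,5 => slot 5
862: h=4, probe 4,5,6 => slot 6
630: h=3, probe 3,4,5,6,7 => slot 7
624: h=8 => slot 8
Table: [—, —, —, 355, 124, 344, 862, 630, 624, —, —]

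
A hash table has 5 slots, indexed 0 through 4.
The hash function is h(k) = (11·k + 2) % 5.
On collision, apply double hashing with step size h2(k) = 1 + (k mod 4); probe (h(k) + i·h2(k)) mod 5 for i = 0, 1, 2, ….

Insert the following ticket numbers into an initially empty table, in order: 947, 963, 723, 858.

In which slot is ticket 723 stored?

3

947: h=4 → slot 4
963: h=0 → slot 0
723: h=0, h2=4, probe 0,4,3 → slot 3
858: h=0, h2=3, probe 0,3,1 → slot 1
Table: [963, 858, _, 723, 947]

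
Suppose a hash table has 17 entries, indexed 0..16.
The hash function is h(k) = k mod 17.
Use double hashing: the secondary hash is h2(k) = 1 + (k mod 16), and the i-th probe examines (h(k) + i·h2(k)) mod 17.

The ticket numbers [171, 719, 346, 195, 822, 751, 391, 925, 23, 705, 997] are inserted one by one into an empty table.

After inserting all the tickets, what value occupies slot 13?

822

171: h=1 => slot 1
719: h=5 => slot 5
346: h=6 => slot 6
195: h=8 => slot 8
822: h=6, h2=7, probe 6,13 => slot 13
751: h=3 => slot 3
391: h=0 => slot 0
925: h=7 => slot 7
23: h=6, h2=8, probe 6,14 => slot 14
705: h=8, h2=2, probe 8,10 => slot 10
997: h=11 => slot 11
Table: [391, 171, _, 751, _, 719, 346, 925, 195, _, 705, 997, _, 822, 23, _, _]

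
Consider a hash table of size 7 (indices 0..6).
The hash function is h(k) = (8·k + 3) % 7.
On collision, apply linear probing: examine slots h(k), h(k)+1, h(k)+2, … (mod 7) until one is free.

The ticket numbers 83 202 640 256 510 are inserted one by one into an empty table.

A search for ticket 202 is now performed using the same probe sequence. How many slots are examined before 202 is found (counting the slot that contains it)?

83: h=2 -> slot 2
202: h=2, probe 2,3 -> slot 3
640: h=6 -> slot 6
256: h=0 -> slot 0
510: h=2, probe 2,3,4 -> slot 4
Table: [256, -, 83, 202, 510, -, 640]
Lookup 202: h=2, probe 2,3 → found at 3.

2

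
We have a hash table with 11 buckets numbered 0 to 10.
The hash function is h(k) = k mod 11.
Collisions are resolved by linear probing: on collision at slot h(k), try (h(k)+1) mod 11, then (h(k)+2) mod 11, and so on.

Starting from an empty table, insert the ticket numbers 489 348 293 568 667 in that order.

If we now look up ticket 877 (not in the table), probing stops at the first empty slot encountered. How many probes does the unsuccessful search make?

Insert 489: h=5, slot 5 empty => index 5.
Insert 348: h=7, slot 7 empty => index 7.
Insert 293: h=7, slot 7 occupied => index 8.
Insert 568: h=7, slots 7,8 occupied => index 9.
Insert 667: h=7, slots 7,8,9 occupied => index 10.
Table: [_, _, _, _, _, 489, _, 348, 293, 568, 667]
Lookup 877: h=8, probe 8,9,10,0 → slot 0 empty, not found.

4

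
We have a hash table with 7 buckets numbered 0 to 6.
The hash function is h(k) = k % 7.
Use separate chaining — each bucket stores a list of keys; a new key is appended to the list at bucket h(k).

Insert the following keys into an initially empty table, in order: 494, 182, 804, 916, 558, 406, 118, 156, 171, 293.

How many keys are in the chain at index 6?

494 -> bucket 4
182 -> bucket 0
804 -> bucket 6
916 -> bucket 6 (collision)
558 -> bucket 5
406 -> bucket 0 (collision)
118 -> bucket 6 (collision)
156 -> bucket 2
171 -> bucket 3
293 -> bucket 6 (collision)
Final buckets:
0: 182 -> 406
1: -
2: 156
3: 171
4: 494
5: 558
6: 804 -> 916 -> 118 -> 293

4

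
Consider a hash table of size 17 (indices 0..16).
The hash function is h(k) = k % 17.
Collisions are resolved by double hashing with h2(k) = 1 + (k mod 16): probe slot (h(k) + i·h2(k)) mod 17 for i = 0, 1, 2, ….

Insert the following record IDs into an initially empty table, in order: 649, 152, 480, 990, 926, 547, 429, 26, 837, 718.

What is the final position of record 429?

1

649: h=3 → slot 3
152: h=16 → slot 16
480: h=4 → slot 4
990: h=4, h2=15, probe 4,2 → slot 2
926: h=8 → slot 8
547: h=3, h2=4, probe 3,7 → slot 7
429: h=4, h2=14, probe 4,1 → slot 1
26: h=9 → slot 9
837: h=4, h2=6, probe 4,10 → slot 10
718: h=4, h2=15, probe 4,2,0 → slot 0
Table: [718, 429, 990, 649, 480, _, _, 547, 926, 26, 837, _, _, _, _, _, 152]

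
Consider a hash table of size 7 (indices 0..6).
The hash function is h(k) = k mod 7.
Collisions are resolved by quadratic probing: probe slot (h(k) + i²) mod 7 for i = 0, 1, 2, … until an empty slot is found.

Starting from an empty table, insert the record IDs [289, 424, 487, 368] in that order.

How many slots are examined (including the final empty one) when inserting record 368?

3

289: h=2 => slot 2
424: h=4 => slot 4
487: h=4, probe 4,5 => slot 5
368: h=4, probe 4,5,1 => slot 1
Table: [_, 368, 289, _, 424, 487, _]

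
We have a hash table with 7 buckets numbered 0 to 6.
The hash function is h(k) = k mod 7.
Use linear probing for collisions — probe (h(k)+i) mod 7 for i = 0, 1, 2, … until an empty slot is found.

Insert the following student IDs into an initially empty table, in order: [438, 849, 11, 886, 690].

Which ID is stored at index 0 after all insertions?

438: h=4 → slot 4
849: h=2 → slot 2
11: h=4, probe 4,5 → slot 5
886: h=4, probe 4,5,6 → slot 6
690: h=4, probe 4,5,6,0 → slot 0
Table: [690, ∅, 849, ∅, 438, 11, 886]

690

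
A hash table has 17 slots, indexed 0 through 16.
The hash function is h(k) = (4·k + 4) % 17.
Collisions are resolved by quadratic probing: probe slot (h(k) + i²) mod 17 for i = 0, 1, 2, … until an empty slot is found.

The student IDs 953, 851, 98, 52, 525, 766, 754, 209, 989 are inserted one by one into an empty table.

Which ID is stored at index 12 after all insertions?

Insert 953: h=8, slot 8 empty => index 8.
Insert 851: h=8, slot 8 occupied => index 9.
Insert 98: h=5, slot 5 empty => index 5.
Insert 52: h=8, slots 8,9 occupied => index 12.
Insert 525: h=13, slot 13 empty => index 13.
Insert 766: h=8, slots 8,9,12 occupied => index 0.
Insert 754: h=11, slot 11 empty => index 11.
Insert 209: h=7, slot 7 empty => index 7.
Insert 989: h=16, slot 16 empty => index 16.
Table: [766, —, —, —, —, 98, —, 209, 953, 851, —, 754, 52, 525, —, —, 989]

52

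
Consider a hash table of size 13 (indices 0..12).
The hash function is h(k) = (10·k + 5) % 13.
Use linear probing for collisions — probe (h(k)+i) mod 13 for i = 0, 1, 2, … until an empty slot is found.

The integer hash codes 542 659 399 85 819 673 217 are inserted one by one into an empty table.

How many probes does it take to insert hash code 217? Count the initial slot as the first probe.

Insert 542: h=4, slot 4 empty -> index 4.
Insert 659: h=4, slot 4 occupied -> index 5.
Insert 399: h=4, slots 4,5 occupied -> index 6.
Insert 85: h=10, slot 10 empty -> index 10.
Insert 819: h=5, slots 5,6 occupied -> index 7.
Insert 673: h=1, slot 1 empty -> index 1.
Insert 217: h=4, slots 4,5,6,7 occupied -> index 8.
Table: [∅, 673, ∅, ∅, 542, 659, 399, 819, 217, ∅, 85, ∅, ∅]

5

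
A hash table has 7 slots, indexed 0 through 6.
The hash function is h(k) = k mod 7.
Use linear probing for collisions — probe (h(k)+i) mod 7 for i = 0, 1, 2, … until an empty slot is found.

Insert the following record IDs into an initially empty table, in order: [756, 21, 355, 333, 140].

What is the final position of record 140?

756 hashes to 0; slot 0 is free -> place at 0.
21 hashes to 0; 0 taken -> place at 1.
355 hashes to 5; slot 5 is free -> place at 5.
333 hashes to 4; slot 4 is free -> place at 4.
140 hashes to 0; 0,1 taken -> place at 2.
Table: [756, 21, 140, _, 333, 355, _]

2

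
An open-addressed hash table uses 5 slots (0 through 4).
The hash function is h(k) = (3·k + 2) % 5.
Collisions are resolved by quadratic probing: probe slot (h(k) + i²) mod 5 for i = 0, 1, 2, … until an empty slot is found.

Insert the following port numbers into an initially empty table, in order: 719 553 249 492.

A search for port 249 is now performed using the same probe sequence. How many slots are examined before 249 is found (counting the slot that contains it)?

2

719 hashes to 4; slot 4 is free → place at 4.
553 hashes to 1; slot 1 is free → place at 1.
249 hashes to 4; 4 taken → place at 0.
492 hashes to 3; slot 3 is free → place at 3.
Table: [249, 553, ., 492, 719]
Lookup 249: h=4, probe 4,0 → found at 0.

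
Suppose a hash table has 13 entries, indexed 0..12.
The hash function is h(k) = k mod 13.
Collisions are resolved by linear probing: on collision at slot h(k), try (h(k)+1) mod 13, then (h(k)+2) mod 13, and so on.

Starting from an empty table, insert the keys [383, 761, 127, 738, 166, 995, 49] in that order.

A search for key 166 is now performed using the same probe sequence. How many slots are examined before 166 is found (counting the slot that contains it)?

Insert 383: h=6, slot 6 empty -> index 6.
Insert 761: h=7, slot 7 empty -> index 7.
Insert 127: h=10, slot 10 empty -> index 10.
Insert 738: h=10, slot 10 occupied -> index 11.
Insert 166: h=10, slots 10,11 occupied -> index 12.
Insert 995: h=7, slot 7 occupied -> index 8.
Insert 49: h=10, slots 10,11,12 occupied -> index 0.
Table: [49, _, _, _, _, _, 383, 761, 995, _, 127, 738, 166]
Lookup 166: h=10, probe 10,11,12 → found at 12.

3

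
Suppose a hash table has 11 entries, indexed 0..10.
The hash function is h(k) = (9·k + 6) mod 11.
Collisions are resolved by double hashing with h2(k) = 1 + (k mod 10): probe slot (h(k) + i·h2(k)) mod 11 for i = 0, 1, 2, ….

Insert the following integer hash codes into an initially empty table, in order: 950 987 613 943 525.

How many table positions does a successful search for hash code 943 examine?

Insert 950: h=9, slot 9 empty -> index 9.
Insert 987: h=1, slot 1 empty -> index 1.
Insert 613: h=1, h2=4, slot 1 occupied -> index 5.
Insert 943: h=1, h2=4, slots 1,5,9 occupied -> index 2.
Insert 525: h=1, h2=6, slot 1 occupied -> index 7.
Table: [_, 987, 943, _, _, 613, _, 525, _, 950, _]
Lookup 943: h=1, h2=4, probe 1,5,9,2 → found at 2.

4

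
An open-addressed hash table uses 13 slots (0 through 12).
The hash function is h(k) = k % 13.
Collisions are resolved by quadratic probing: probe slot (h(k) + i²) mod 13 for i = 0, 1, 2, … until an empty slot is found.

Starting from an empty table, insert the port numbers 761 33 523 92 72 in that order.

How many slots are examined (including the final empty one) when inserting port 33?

761: h=7 → slot 7
33: h=7, probe 7,8 → slot 8
523: h=3 → slot 3
92: h=1 → slot 1
72: h=7, probe 7,8,11 → slot 11
Table: [∅, 92, ∅, 523, ∅, ∅, ∅, 761, 33, ∅, ∅, 72, ∅]

2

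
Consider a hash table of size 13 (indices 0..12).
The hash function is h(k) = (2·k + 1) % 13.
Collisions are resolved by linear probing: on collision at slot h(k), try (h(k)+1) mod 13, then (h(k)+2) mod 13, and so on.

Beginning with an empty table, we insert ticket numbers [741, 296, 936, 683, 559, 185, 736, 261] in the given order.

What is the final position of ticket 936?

2

Insert 741: h=1, slot 1 empty → index 1.
Insert 296: h=8, slot 8 empty → index 8.
Insert 936: h=1, slot 1 occupied → index 2.
Insert 683: h=2, slot 2 occupied → index 3.
Insert 559: h=1, slots 1,2,3 occupied → index 4.
Insert 185: h=7, slot 7 empty → index 7.
Insert 736: h=4, slot 4 occupied → index 5.
Insert 261: h=3, slots 3,4,5 occupied → index 6.
Table: [., 741, 936, 683, 559, 736, 261, 185, 296, ., ., ., .]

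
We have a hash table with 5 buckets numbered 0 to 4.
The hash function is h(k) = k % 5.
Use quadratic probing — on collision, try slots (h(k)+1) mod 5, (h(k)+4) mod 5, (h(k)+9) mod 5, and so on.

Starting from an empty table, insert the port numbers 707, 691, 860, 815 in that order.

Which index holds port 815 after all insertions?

4

707: h=2 -> slot 2
691: h=1 -> slot 1
860: h=0 -> slot 0
815: h=0, probe 0,1,4 -> slot 4
Table: [860, 691, 707, _, 815]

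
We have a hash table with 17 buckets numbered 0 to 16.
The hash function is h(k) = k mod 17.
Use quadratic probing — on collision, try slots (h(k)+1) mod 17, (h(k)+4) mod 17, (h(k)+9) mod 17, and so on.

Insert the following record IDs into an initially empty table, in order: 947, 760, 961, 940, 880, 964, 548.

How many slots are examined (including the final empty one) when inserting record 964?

3

947 hashes to 12; slot 12 is free → place at 12.
760 hashes to 12; 12 taken → place at 13.
961 hashes to 9; slot 9 is free → place at 9.
940 hashes to 5; slot 5 is free → place at 5.
880 hashes to 13; 13 taken → place at 14.
964 hashes to 12; 12,13 taken → place at 16.
548 hashes to 4; slot 4 is free → place at 4.
Table: [., ., ., ., 548, 940, ., ., ., 961, ., ., 947, 760, 880, ., 964]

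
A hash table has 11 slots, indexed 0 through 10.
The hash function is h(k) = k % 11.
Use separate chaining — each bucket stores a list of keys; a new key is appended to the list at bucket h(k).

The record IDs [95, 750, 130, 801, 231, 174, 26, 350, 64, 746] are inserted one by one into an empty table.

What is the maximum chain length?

95 → bucket 7
750 → bucket 2
130 → bucket 9
801 → bucket 9 (collision)
231 → bucket 0
174 → bucket 9 (collision)
26 → bucket 4
350 → bucket 9 (collision)
64 → bucket 9 (collision)
746 → bucket 9 (collision)
Final buckets:
0: 231
1: -
2: 750
3: -
4: 26
5: -
6: -
7: 95
8: -
9: 130 -> 801 -> 174 -> 350 -> 64 -> 746
10: -

6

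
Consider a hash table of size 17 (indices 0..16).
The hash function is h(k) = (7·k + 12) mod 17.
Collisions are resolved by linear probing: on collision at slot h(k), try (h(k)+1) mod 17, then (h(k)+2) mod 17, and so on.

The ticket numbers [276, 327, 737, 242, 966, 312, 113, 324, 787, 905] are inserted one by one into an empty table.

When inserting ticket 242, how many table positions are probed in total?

3

276: h=6 => slot 6
327: h=6, probe 6,7 => slot 7
737: h=3 => slot 3
242: h=6, probe 6,7,8 => slot 8
966: h=8, probe 8,9 => slot 9
312: h=3, probe 3,4 => slot 4
113: h=4, probe 4,5 => slot 5
324: h=2 => slot 2
787: h=13 => slot 13
905: h=6, probe 6,7,8,9,10 => slot 10
Table: [., ., 324, 737, 312, 113, 276, 327, 242, 966, 905, ., ., 787, ., ., .]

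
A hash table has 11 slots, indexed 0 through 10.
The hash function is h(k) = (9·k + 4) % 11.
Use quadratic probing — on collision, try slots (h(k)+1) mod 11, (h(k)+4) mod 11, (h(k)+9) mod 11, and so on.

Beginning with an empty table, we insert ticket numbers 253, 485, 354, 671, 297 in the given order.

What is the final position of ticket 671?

5

253 hashes to 4; slot 4 is free => place at 4.
485 hashes to 2; slot 2 is free => place at 2.
354 hashes to 0; slot 0 is free => place at 0.
671 hashes to 4; 4 taken => place at 5.
297 hashes to 4; 4,5 taken => place at 8.
Table: [354, ∅, 485, ∅, 253, 671, ∅, ∅, 297, ∅, ∅]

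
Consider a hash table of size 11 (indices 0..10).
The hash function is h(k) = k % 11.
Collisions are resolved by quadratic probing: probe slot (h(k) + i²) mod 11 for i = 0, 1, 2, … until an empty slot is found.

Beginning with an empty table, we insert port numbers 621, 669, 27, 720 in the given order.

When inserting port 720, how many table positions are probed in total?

621: h=5 => slot 5
669: h=9 => slot 9
27: h=5, probe 5,6 => slot 6
720: h=5, probe 5,6,9,3 => slot 3
Table: [., ., ., 720, ., 621, 27, ., ., 669, .]

4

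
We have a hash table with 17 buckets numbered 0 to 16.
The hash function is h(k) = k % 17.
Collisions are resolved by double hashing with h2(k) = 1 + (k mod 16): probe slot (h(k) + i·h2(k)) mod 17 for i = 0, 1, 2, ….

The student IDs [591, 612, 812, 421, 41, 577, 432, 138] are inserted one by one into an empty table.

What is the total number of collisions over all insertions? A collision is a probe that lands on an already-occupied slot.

6

591 hashes to 13; slot 13 is free => place at 13.
612 hashes to 0; slot 0 is free => place at 0.
812 hashes to 13, h2=13; 13 taken => place at 9.
421 hashes to 13, h2=6; 13 taken => place at 2.
41 hashes to 7; slot 7 is free => place at 7.
577 hashes to 16; slot 16 is free => place at 16.
432 hashes to 7, h2=1; 7 taken => place at 8.
138 hashes to 2, h2=11; 2,13,7 taken => place at 1.
Table: [612, 138, 421, —, —, —, —, 41, 432, 812, —, —, —, 591, —, —, 577]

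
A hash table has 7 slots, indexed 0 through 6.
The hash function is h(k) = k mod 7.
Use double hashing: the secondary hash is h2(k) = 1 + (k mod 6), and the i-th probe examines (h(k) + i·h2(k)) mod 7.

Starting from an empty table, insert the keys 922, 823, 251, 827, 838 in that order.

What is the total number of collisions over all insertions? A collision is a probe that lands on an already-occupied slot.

Insert 922: h=5, slot 5 empty -> index 5.
Insert 823: h=4, slot 4 empty -> index 4.
Insert 251: h=6, slot 6 empty -> index 6.
Insert 827: h=1, slot 1 empty -> index 1.
Insert 838: h=5, h2=5, slot 5 occupied -> index 3.
Table: [_, 827, _, 838, 823, 922, 251]

1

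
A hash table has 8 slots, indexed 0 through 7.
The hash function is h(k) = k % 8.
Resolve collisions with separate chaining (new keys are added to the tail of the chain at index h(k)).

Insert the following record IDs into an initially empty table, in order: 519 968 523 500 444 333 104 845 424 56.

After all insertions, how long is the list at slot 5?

2

519 -> bucket 7
968 -> bucket 0
523 -> bucket 3
500 -> bucket 4
444 -> bucket 4 (collision)
333 -> bucket 5
104 -> bucket 0 (collision)
845 -> bucket 5 (collision)
424 -> bucket 0 (collision)
56 -> bucket 0 (collision)
Final buckets:
0: 968 -> 104 -> 424 -> 56
1: _
2: _
3: 523
4: 500 -> 444
5: 333 -> 845
6: _
7: 519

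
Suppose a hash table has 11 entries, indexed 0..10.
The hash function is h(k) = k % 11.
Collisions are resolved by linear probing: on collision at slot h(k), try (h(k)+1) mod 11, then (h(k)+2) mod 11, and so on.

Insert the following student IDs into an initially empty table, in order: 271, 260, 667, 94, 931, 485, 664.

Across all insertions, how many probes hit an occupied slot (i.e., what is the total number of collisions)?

271 hashes to 7; slot 7 is free => place at 7.
260 hashes to 7; 7 taken => place at 8.
667 hashes to 7; 7,8 taken => place at 9.
94 hashes to 6; slot 6 is free => place at 6.
931 hashes to 7; 7,8,9 taken => place at 10.
485 hashes to 1; slot 1 is free => place at 1.
664 hashes to 4; slot 4 is free => place at 4.
Table: [—, 485, —, —, 664, —, 94, 271, 260, 667, 931]

6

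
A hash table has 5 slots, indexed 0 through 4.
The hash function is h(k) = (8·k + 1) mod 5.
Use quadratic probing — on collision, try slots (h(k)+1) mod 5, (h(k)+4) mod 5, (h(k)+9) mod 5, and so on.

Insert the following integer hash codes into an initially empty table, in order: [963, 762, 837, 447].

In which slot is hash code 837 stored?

3

Insert 963: h=0, slot 0 empty → index 0.
Insert 762: h=2, slot 2 empty → index 2.
Insert 837: h=2, slot 2 occupied → index 3.
Insert 447: h=2, slots 2,3 occupied → index 1.
Table: [963, 447, 762, 837, —]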